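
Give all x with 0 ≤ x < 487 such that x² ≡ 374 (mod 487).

Since 487 ≡ 3 (mod 4), a square root of 374 is 374^((487+1)/4) = 374^122 mod 487.
Repeated squaring: 374^2≡107, 374^4≡248, 374^8≡142, 374^16≡197, 374^32≡336, 374^64≡399 (mod 487).
374^122 = 374^(64+32+16+8+2) ≡ 53 (mod 487).
Check: 53² = 2809 ≡ 374 (mod 487). The two roots are 53 and 434.

53, 434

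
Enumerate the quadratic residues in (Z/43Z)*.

1,4,6,9,10,11,13,14,15,16,17,21,23,24,25,31,35,36,38,40,41

Square k = 1,…,21 (k and 43−k give the same square):
1²=1, 2²=4, 3²=9, 4²=16, 5²=25, 6²=36, 7²≡6, 8²≡21, 9²≡38, 10²≡14, 11²≡35, 12²≡15, 13²≡40, 14²≡24, 15²≡10, 16²≡41, 17²≡31, 18²≡23, 19²≡17, 20²≡13, 21²≡11 (mod 43).
So the quadratic residues mod 43 are {1, 4, 6, 9, 10, 11, 13, 14, 15, 16, 17, 21, 23, 24, 25, 31, 35, 36, 38, 40, 41}.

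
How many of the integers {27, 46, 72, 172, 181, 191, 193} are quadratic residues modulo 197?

4

(27/197) = -1 → non-residue.
(46/197) = -1 → non-residue.
(72/197) = -1 → non-residue.
(172/197) = +1 → QR.
(181/197) = +1 → QR.
(191/197) = +1 → QR.
(193/197) = +1 → QR.
Total quadratic residues among the 7: 4.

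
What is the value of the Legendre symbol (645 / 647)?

-1

Reciprocity: 645 ≡ 1 and 647 ≡ 3 (mod 4), so (645/647) = +(647/645).
Reduce top mod 645: now compute (2/645).
Pull out 2: since 645 ≡ 5 (mod 8), (2/645) = -1.
Reached (1/645) = 1. Collecting the sign flips along the way, the symbol is -1.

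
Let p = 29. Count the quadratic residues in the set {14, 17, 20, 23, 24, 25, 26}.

(14/29) = -1 → non-residue.
(17/29) = -1 → non-residue.
(20/29) = +1 → QR.
(23/29) = +1 → QR.
(24/29) = +1 → QR.
(25/29) = +1 → QR.
(26/29) = -1 → non-residue.
Total quadratic residues among the 7: 4.

4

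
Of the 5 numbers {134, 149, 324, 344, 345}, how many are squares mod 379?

3

(134/379) = -1 → non-residue.
(149/379) = +1 → QR.
(324/379) = +1 → QR.
(344/379) = +1 → QR.
(345/379) = -1 → non-residue.
Total quadratic residues among the 5: 3.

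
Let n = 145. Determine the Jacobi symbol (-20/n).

First reduce: -20 ≡ 125 (mod 145).
Reciprocity: 125 ≡ 1 and 145 ≡ 1 (mod 4), so (125/145) = +(145/125).
Reduce top mod 125: now compute (20/125).
Pull out 2^2: since 125 ≡ 5 (mod 8), (2/125) = -1, so (2/125)^2 = +1.
Reciprocity: 5 ≡ 1 and 125 ≡ 1 (mod 4), so (5/125) = +(125/5).
Reduce top mod 5: now compute (0/5).
Top reduces to 0: gcd > 1, so the symbol is 0.

0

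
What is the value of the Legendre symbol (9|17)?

1

Euler's criterion: (9/17) ≡ 9^8 (mod 17).
9^2 ≡ 13 (mod 17)
9^4 ≡ 16 (mod 17)
9^8 ≡ 1 (mod 17)
9^8 = 9^(8) ≡ 1 (mod 17).
Result is 1, so (9/17) = 1.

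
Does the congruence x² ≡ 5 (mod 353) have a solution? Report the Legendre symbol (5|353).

-1

Reciprocity: 5 ≡ 1 and 353 ≡ 1 (mod 4), so (5/353) = +(353/5).
Reduce top mod 5: now compute (3/5).
Reciprocity: 3 ≡ 3 and 5 ≡ 1 (mod 4), so (3/5) = +(5/3).
Reduce top mod 3: now compute (2/3).
Pull out 2: since 3 ≡ 3 (mod 8), (2/3) = -1.
Reached (1/3) = 1. Collecting the sign flips along the way, the symbol is -1.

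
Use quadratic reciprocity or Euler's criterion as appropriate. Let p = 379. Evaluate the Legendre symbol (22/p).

1

Pull out 2: since 379 ≡ 3 (mod 8), (2/379) = -1.
Reciprocity: 11 ≡ 3 and 379 ≡ 3 (mod 4), so (11/379) = −(379/11).
Reduce top mod 11: now compute (5/11).
Reciprocity: 5 ≡ 1 and 11 ≡ 3 (mod 4), so (5/11) = +(11/5).
Reduce top mod 5: now compute (1/5).
Reached (1/5) = 1. Collecting the sign flips along the way, the symbol is +1.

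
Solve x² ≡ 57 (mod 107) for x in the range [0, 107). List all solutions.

48, 59

Since 107 ≡ 3 (mod 4), a square root of 57 is 57^((107+1)/4) = 57^27 mod 107.
Repeated squaring: 57^2≡39, 57^4≡23, 57^8≡101, 57^16≡36 (mod 107).
57^27 = 57^(16+8+2+1) ≡ 48 (mod 107).
Check: 48² = 2304 ≡ 57 (mod 107). The two roots are 48 and 59.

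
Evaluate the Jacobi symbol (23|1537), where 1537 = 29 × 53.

Reciprocity: 23 ≡ 3 and 1537 ≡ 1 (mod 4), so (23/1537) = +(1537/23).
Reduce top mod 23: now compute (19/23).
Reciprocity: 19 ≡ 3 and 23 ≡ 3 (mod 4), so (19/23) = −(23/19).
Reduce top mod 19: now compute (4/19).
Pull out 2^2: since 19 ≡ 3 (mod 8), (2/19) = -1, so (2/19)^2 = +1.
Reached (1/19) = 1. Collecting the sign flips along the way, the symbol is -1.

-1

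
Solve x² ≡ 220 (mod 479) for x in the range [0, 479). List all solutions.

157, 322

Since 479 ≡ 3 (mod 4), a square root of 220 is 220^((479+1)/4) = 220^120 mod 479.
Repeated squaring: 220^2≡21, 220^4≡441, 220^8≡7, 220^16≡49, 220^32≡6, 220^64≡36 (mod 479).
220^120 = 220^(64+32+16+8) ≡ 322 (mod 479).
Check: 322² = 103684 ≡ 220 (mod 479). The two roots are 157 and 322.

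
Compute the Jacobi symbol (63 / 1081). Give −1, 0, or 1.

-1

Reciprocity: 63 ≡ 3 and 1081 ≡ 1 (mod 4), so (63/1081) = +(1081/63).
Reduce top mod 63: now compute (10/63).
Pull out 2: since 63 ≡ 7 (mod 8), (2/63) = +1.
Reciprocity: 5 ≡ 1 and 63 ≡ 3 (mod 4), so (5/63) = +(63/5).
Reduce top mod 5: now compute (3/5).
Reciprocity: 3 ≡ 3 and 5 ≡ 1 (mod 4), so (3/5) = +(5/3).
Reduce top mod 3: now compute (2/3).
Pull out 2: since 3 ≡ 3 (mod 8), (2/3) = -1.
Reached (1/3) = 1. Collecting the sign flips along the way, the symbol is -1.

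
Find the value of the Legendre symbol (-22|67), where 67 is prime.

First reduce: -22 ≡ 45 (mod 67).
Reciprocity: 45 ≡ 1 and 67 ≡ 3 (mod 4), so (45/67) = +(67/45).
Reduce top mod 45: now compute (22/45).
Pull out 2: since 45 ≡ 5 (mod 8), (2/45) = -1.
Reciprocity: 11 ≡ 3 and 45 ≡ 1 (mod 4), so (11/45) = +(45/11).
Reduce top mod 11: now compute (1/11).
Reached (1/11) = 1. Collecting the sign flips along the way, the symbol is -1.

-1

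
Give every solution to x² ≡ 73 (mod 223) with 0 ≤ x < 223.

Since 223 ≡ 3 (mod 4), a square root of 73 is 73^((223+1)/4) = 73^56 mod 223.
Repeated squaring: 73^2≡200, 73^4≡83, 73^8≡199, 73^16≡130, 73^32≡175 (mod 223).
73^56 = 73^(32+16+8) ≡ 127 (mod 223).
Check: 127² = 16129 ≡ 73 (mod 223). The two roots are 96 and 127.

96, 127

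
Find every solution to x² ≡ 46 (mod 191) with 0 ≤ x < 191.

76, 115

Since 191 ≡ 3 (mod 4), a square root of 46 is 46^((191+1)/4) = 46^48 mod 191.
Repeated squaring: 46^2≡15, 46^4≡34, 46^8≡10, 46^16≡100, 46^32≡68 (mod 191).
46^48 = 46^(32+16) ≡ 115 (mod 191).
Check: 115² = 13225 ≡ 46 (mod 191). The two roots are 76 and 115.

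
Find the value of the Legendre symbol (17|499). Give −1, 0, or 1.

-1

Euler's criterion: (17/499) ≡ 17^249 (mod 499).
17^2 ≡ 289 (mod 499)
17^4 ≡ 188 (mod 499)
17^8 ≡ 414 (mod 499)
17^16 ≡ 239 (mod 499)
17^32 ≡ 235 (mod 499)
17^64 ≡ 335 (mod 499)
17^128 ≡ 449 (mod 499)
17^249 = 17^(128+64+32+16+8+1) ≡ 498 (mod 499).
Result is 498 ≡ −1, so (17/499) = −1.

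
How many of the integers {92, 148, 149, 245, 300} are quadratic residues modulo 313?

(92/313) = -1 → non-residue.
(148/313) = -1 → non-residue.
(149/313) = -1 → non-residue.
(245/313) = -1 → non-residue.
(300/313) = +1 → QR.
Total quadratic residues among the 5: 1.

1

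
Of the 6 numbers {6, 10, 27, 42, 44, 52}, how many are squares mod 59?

1

(6/59) = -1 → non-residue.
(10/59) = -1 → non-residue.
(27/59) = +1 → QR.
(42/59) = -1 → non-residue.
(44/59) = -1 → non-residue.
(52/59) = -1 → non-residue.
Total quadratic residues among the 6: 1.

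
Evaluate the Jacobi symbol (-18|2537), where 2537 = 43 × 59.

First reduce: -18 ≡ 2519 (mod 2537).
Reciprocity: 2519 ≡ 3 and 2537 ≡ 1 (mod 4), so (2519/2537) = +(2537/2519).
Reduce top mod 2519: now compute (18/2519).
Pull out 2: since 2519 ≡ 7 (mod 8), (2/2519) = +1.
Reciprocity: 9 ≡ 1 and 2519 ≡ 3 (mod 4), so (9/2519) = +(2519/9).
Reduce top mod 9: now compute (8/9).
Pull out 2^3: since 9 ≡ 1 (mod 8), (2/9) = +1, so (2/9)^3 = +1.
Reached (1/9) = 1. Collecting the sign flips along the way, the symbol is +1.

1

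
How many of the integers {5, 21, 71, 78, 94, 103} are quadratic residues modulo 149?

2

(5/149) = +1 → QR.
(21/149) = -1 → non-residue.
(71/149) = -1 → non-residue.
(78/149) = -1 → non-residue.
(94/149) = -1 → non-residue.
(103/149) = +1 → QR.
Total quadratic residues among the 6: 2.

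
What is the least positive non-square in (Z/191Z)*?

7

(2/191) = +1, so 2 is a residue.
(3/191) = +1, so 3 is a residue.
(4/191) = +1, so 4 is a residue.
(5/191) = +1, so 5 is a residue.
(6/191) = +1, so 6 is a residue.
(7/191) = −1, so 7 is the smallest positive non-residue mod 191.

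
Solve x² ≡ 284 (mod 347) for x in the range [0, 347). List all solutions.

Since 347 ≡ 3 (mod 4), a square root of 284 is 284^((347+1)/4) = 284^87 mod 347.
Repeated squaring: 284^2≡152, 284^4≡202, 284^8≡205, 284^16≡38, 284^32≡56, 284^64≡13 (mod 347).
284^87 = 284^(64+16+4+2+1) ≡ 100 (mod 347).
Check: 100² = 10000 ≡ 284 (mod 347). The two roots are 100 and 247.

100, 247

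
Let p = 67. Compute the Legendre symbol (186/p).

First reduce: 186 ≡ 52 (mod 67).
Pull out 2^2: since 67 ≡ 3 (mod 8), (2/67) = -1, so (2/67)^2 = +1.
Reciprocity: 13 ≡ 1 and 67 ≡ 3 (mod 4), so (13/67) = +(67/13).
Reduce top mod 13: now compute (2/13).
Pull out 2: since 13 ≡ 5 (mod 8), (2/13) = -1.
Reached (1/13) = 1. Collecting the sign flips along the way, the symbol is -1.

-1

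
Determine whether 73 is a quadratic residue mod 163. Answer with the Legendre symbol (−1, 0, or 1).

Reciprocity: 73 ≡ 1 and 163 ≡ 3 (mod 4), so (73/163) = +(163/73).
Reduce top mod 73: now compute (17/73).
Reciprocity: 17 ≡ 1 and 73 ≡ 1 (mod 4), so (17/73) = +(73/17).
Reduce top mod 17: now compute (5/17).
Reciprocity: 5 ≡ 1 and 17 ≡ 1 (mod 4), so (5/17) = +(17/5).
Reduce top mod 5: now compute (2/5).
Pull out 2: since 5 ≡ 5 (mod 8), (2/5) = -1.
Reached (1/5) = 1. Collecting the sign flips along the way, the symbol is -1.

-1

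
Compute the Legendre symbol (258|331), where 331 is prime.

1

Euler's criterion: (258/331) ≡ 258^165 (mod 331).
258^2 ≡ 33 (mod 331)
258^4 ≡ 96 (mod 331)
258^8 ≡ 279 (mod 331)
258^16 ≡ 56 (mod 331)
258^32 ≡ 157 (mod 331)
258^64 ≡ 155 (mod 331)
258^128 ≡ 193 (mod 331)
258^165 = 258^(128+32+4+1) ≡ 1 (mod 331).
Result is 1, so (258/331) = 1.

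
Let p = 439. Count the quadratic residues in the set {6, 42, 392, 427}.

2

(6/439) = -1 → non-residue.
(42/439) = -1 → non-residue.
(392/439) = +1 → QR.
(427/439) = +1 → QR.
Total quadratic residues among the 4: 2.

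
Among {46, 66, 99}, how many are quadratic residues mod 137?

(46/137) = -1 → non-residue.
(66/137) = -1 → non-residue.
(99/137) = +1 → QR.
Total quadratic residues among the 3: 1.

1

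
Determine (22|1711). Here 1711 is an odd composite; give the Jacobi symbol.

Pull out 2: since 1711 ≡ 7 (mod 8), (2/1711) = +1.
Reciprocity: 11 ≡ 3 and 1711 ≡ 3 (mod 4), so (11/1711) = −(1711/11).
Reduce top mod 11: now compute (6/11).
Pull out 2: since 11 ≡ 3 (mod 8), (2/11) = -1.
Reciprocity: 3 ≡ 3 and 11 ≡ 3 (mod 4), so (3/11) = −(11/3).
Reduce top mod 3: now compute (2/3).
Pull out 2: since 3 ≡ 3 (mod 8), (2/3) = -1.
Reached (1/3) = 1. Collecting the sign flips along the way, the symbol is +1.

1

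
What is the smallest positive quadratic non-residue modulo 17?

3

(2/17) = +1, so 2 is a residue.
(3/17) = −1, so 3 is the smallest positive non-residue mod 17.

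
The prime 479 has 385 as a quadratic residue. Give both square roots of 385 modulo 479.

109, 370

Since 479 ≡ 3 (mod 4), a square root of 385 is 385^((479+1)/4) = 385^120 mod 479.
Repeated squaring: 385^2≡214, 385^4≡291, 385^8≡377, 385^16≡345, 385^32≡233, 385^64≡162 (mod 479).
385^120 = 385^(64+32+16+8) ≡ 109 (mod 479).
Check: 109² = 11881 ≡ 385 (mod 479). The two roots are 109 and 370.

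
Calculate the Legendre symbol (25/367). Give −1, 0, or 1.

Euler's criterion: (25/367) ≡ 25^183 (mod 367).
25^2 ≡ 258 (mod 367)
25^4 ≡ 137 (mod 367)
25^8 ≡ 52 (mod 367)
25^16 ≡ 135 (mod 367)
25^32 ≡ 242 (mod 367)
25^64 ≡ 211 (mod 367)
25^128 ≡ 114 (mod 367)
25^183 = 25^(128+32+16+4+2+1) ≡ 1 (mod 367).
Result is 1, so (25/367) = 1.

1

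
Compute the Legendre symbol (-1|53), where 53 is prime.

1

First reduce: -1 ≡ 52 (mod 53).
Pull out 2^2: since 53 ≡ 5 (mod 8), (2/53) = -1, so (2/53)^2 = +1.
Reciprocity: 13 ≡ 1 and 53 ≡ 1 (mod 4), so (13/53) = +(53/13).
Reduce top mod 13: now compute (1/13).
Reached (1/13) = 1. Collecting the sign flips along the way, the symbol is +1.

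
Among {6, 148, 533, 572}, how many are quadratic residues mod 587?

2

(6/587) = -1 → non-residue.
(148/587) = -1 → non-residue.
(533/587) = +1 → QR.
(572/587) = +1 → QR.
Total quadratic residues among the 4: 2.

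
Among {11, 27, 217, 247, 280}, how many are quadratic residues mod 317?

4

(11/317) = +1 → QR.
(27/317) = -1 → non-residue.
(217/317) = +1 → QR.
(247/317) = +1 → QR.
(280/317) = +1 → QR.
Total quadratic residues among the 5: 4.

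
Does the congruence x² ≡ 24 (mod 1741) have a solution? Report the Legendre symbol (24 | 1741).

-1

Pull out 2^3: since 1741 ≡ 5 (mod 8), (2/1741) = -1, so (2/1741)^3 = -1.
Reciprocity: 3 ≡ 3 and 1741 ≡ 1 (mod 4), so (3/1741) = +(1741/3).
Reduce top mod 3: now compute (1/3).
Reached (1/3) = 1. Collecting the sign flips along the way, the symbol is -1.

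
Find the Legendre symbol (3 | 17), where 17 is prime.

Reciprocity: 3 ≡ 3 and 17 ≡ 1 (mod 4), so (3/17) = +(17/3).
Reduce top mod 3: now compute (2/3).
Pull out 2: since 3 ≡ 3 (mod 8), (2/3) = -1.
Reached (1/3) = 1. Collecting the sign flips along the way, the symbol is -1.

-1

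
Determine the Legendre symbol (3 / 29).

Euler's criterion: (3/29) ≡ 3^14 (mod 29).
3^2 ≡ 9 (mod 29)
3^4 ≡ 23 (mod 29)
3^8 ≡ 7 (mod 29)
3^14 = 3^(8+4+2) ≡ 28 (mod 29).
Result is 28 ≡ −1, so (3/29) = −1.

-1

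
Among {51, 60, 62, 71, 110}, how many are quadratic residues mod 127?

(51/127) = -1 → non-residue.
(60/127) = +1 → QR.
(62/127) = +1 → QR.
(71/127) = +1 → QR.
(110/127) = -1 → non-residue.
Total quadratic residues among the 5: 3.

3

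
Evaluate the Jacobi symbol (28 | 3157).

Pull out 2^2: since 3157 ≡ 5 (mod 8), (2/3157) = -1, so (2/3157)^2 = +1.
Reciprocity: 7 ≡ 3 and 3157 ≡ 1 (mod 4), so (7/3157) = +(3157/7).
Reduce top mod 7: now compute (0/7).
Top reduces to 0: gcd > 1, so the symbol is 0.

0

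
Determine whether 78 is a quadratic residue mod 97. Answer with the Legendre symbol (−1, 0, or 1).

-1

Pull out 2: since 97 ≡ 1 (mod 8), (2/97) = +1.
Reciprocity: 39 ≡ 3 and 97 ≡ 1 (mod 4), so (39/97) = +(97/39).
Reduce top mod 39: now compute (19/39).
Reciprocity: 19 ≡ 3 and 39 ≡ 3 (mod 4), so (19/39) = −(39/19).
Reduce top mod 19: now compute (1/19).
Reached (1/19) = 1. Collecting the sign flips along the way, the symbol is -1.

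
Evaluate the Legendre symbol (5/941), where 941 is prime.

Euler's criterion: (5/941) ≡ 5^470 (mod 941).
5^2 ≡ 25 (mod 941)
5^4 ≡ 625 (mod 941)
5^8 ≡ 110 (mod 941)
5^16 ≡ 808 (mod 941)
5^32 ≡ 751 (mod 941)
5^64 ≡ 342 (mod 941)
5^128 ≡ 280 (mod 941)
5^256 ≡ 297 (mod 941)
5^470 = 5^(256+128+64+16+4+2) ≡ 1 (mod 941).
Result is 1, so (5/941) = 1.

1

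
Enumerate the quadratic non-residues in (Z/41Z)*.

Square k = 1,…,20 (k and 41−k give the same square):
1²=1, 2²=4, 3²=9, 4²=16, 5²=25, 6²=36, 7²≡8, 8²≡23, 9²≡40, 10²≡18, 11²≡39, 12²≡21, 13²≡5, 14²≡32, 15²≡20, 16²≡10, 17²≡2, 18²≡37, 19²≡33, 20²≡31 (mod 41).
The residues are {1, 2, 4, 5, 8, 9, 10, 16, 18, 20, 21, 23, 25, 31, 32, 33, 36, 37, 39, 40}; the non-residues are the remaining 20 nonzero classes.

3 6 7 11 12 13 14 15 17 19 22 24 26 27 28 29 30 34 35 38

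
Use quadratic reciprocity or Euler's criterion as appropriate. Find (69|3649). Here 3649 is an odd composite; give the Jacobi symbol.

Reciprocity: 69 ≡ 1 and 3649 ≡ 1 (mod 4), so (69/3649) = +(3649/69).
Reduce top mod 69: now compute (61/69).
Reciprocity: 61 ≡ 1 and 69 ≡ 1 (mod 4), so (61/69) = +(69/61).
Reduce top mod 61: now compute (8/61).
Pull out 2^3: since 61 ≡ 5 (mod 8), (2/61) = -1, so (2/61)^3 = -1.
Reached (1/61) = 1. Collecting the sign flips along the way, the symbol is -1.

-1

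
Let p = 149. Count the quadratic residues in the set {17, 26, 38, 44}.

2

(17/149) = +1 → QR.
(26/149) = +1 → QR.
(38/149) = -1 → non-residue.
(44/149) = -1 → non-residue.
Total quadratic residues among the 4: 2.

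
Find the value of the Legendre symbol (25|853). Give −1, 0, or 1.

Euler's criterion: (25/853) ≡ 25^426 (mod 853).
25^2 ≡ 625 (mod 853)
25^4 ≡ 804 (mod 853)
25^8 ≡ 695 (mod 853)
25^16 ≡ 227 (mod 853)
25^32 ≡ 349 (mod 853)
25^64 ≡ 675 (mod 853)
25^128 ≡ 123 (mod 853)
25^256 ≡ 628 (mod 853)
25^426 = 25^(256+128+32+8+2) ≡ 1 (mod 853).
Result is 1, so (25/853) = 1.

1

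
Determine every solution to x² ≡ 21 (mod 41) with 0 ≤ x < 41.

41 ≡ 1 (mod 4), so we find a root by search.
Trying successive values, 12² = 144 ≡ 21 (mod 41). The other root is 41 − 12 = 29.

12, 29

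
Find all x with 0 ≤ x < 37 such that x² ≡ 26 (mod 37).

10, 27

37 ≡ 1 (mod 4), so we find a root by search.
Trying successive values, 10² = 100 ≡ 26 (mod 37). The other root is 37 − 10 = 27.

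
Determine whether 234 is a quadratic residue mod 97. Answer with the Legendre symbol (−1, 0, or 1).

-1

First reduce: 234 ≡ 40 (mod 97).
Pull out 2^3: since 97 ≡ 1 (mod 8), (2/97) = +1, so (2/97)^3 = +1.
Reciprocity: 5 ≡ 1 and 97 ≡ 1 (mod 4), so (5/97) = +(97/5).
Reduce top mod 5: now compute (2/5).
Pull out 2: since 5 ≡ 5 (mod 8), (2/5) = -1.
Reached (1/5) = 1. Collecting the sign flips along the way, the symbol is -1.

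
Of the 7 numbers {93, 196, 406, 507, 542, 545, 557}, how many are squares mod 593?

2

(93/593) = -1 → non-residue.
(196/593) = +1 → QR.
(406/593) = -1 → non-residue.
(507/593) = -1 → non-residue.
(542/593) = -1 → non-residue.
(545/593) = -1 → non-residue.
(557/593) = +1 → QR.
Total quadratic residues among the 7: 2.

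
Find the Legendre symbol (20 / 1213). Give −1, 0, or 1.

-1

Pull out 2^2: since 1213 ≡ 5 (mod 8), (2/1213) = -1, so (2/1213)^2 = +1.
Reciprocity: 5 ≡ 1 and 1213 ≡ 1 (mod 4), so (5/1213) = +(1213/5).
Reduce top mod 5: now compute (3/5).
Reciprocity: 3 ≡ 3 and 5 ≡ 1 (mod 4), so (3/5) = +(5/3).
Reduce top mod 3: now compute (2/3).
Pull out 2: since 3 ≡ 3 (mod 8), (2/3) = -1.
Reached (1/3) = 1. Collecting the sign flips along the way, the symbol is -1.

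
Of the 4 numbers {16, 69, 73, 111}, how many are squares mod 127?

3

(16/127) = +1 → QR.
(69/127) = +1 → QR.
(73/127) = +1 → QR.
(111/127) = -1 → non-residue.
Total quadratic residues among the 4: 3.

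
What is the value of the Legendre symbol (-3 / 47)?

Euler's criterion: (-3/47) ≡ 44^23 (mod 47).
44^2 ≡ 9 (mod 47)
44^4 ≡ 34 (mod 47)
44^8 ≡ 28 (mod 47)
44^16 ≡ 32 (mod 47)
44^23 = 44^(16+4+2+1) ≡ 46 (mod 47).
Result is 46 ≡ −1, so (-3/47) = −1.

-1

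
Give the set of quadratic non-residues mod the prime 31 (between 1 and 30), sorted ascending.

3 6 11 12 13 15 17 21 22 23 24 26 27 29 30

Square k = 1,…,15 (k and 31−k give the same square):
1²=1, 2²=4, 3²=9, 4²=16, 5²=25, 6²≡5, 7²≡18, 8²≡2, 9²≡19, 10²≡7, 11²≡28, 12²≡20, 13²≡14, 14²≡10, 15²≡8 (mod 31).
The residues are {1, 2, 4, 5, 7, 8, 9, 10, 14, 16, 18, 19, 20, 25, 28}; the non-residues are the remaining 15 nonzero classes.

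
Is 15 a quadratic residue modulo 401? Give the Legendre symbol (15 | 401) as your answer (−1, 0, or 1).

Reciprocity: 15 ≡ 3 and 401 ≡ 1 (mod 4), so (15/401) = +(401/15).
Reduce top mod 15: now compute (11/15).
Reciprocity: 11 ≡ 3 and 15 ≡ 3 (mod 4), so (11/15) = −(15/11).
Reduce top mod 11: now compute (4/11).
Pull out 2^2: since 11 ≡ 3 (mod 8), (2/11) = -1, so (2/11)^2 = +1.
Reached (1/11) = 1. Collecting the sign flips along the way, the symbol is -1.

-1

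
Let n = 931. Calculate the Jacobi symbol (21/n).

0

Reciprocity: 21 ≡ 1 and 931 ≡ 3 (mod 4), so (21/931) = +(931/21).
Reduce top mod 21: now compute (7/21).
Reciprocity: 7 ≡ 3 and 21 ≡ 1 (mod 4), so (7/21) = +(21/7).
Reduce top mod 7: now compute (0/7).
Top reduces to 0: gcd > 1, so the symbol is 0.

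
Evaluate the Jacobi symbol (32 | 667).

Pull out 2^5: since 667 ≡ 3 (mod 8), (2/667) = -1, so (2/667)^5 = -1.
Reached (1/667) = 1. Collecting the sign flips along the way, the symbol is -1.

-1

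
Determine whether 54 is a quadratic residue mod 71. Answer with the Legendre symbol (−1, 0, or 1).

Euler's criterion: (54/71) ≡ 54^35 (mod 71).
54^2 ≡ 5 (mod 71)
54^4 ≡ 25 (mod 71)
54^8 ≡ 57 (mod 71)
54^16 ≡ 54 (mod 71)
54^32 ≡ 5 (mod 71)
54^35 = 54^(32+2+1) ≡ 1 (mod 71).
Result is 1, so (54/71) = 1.

1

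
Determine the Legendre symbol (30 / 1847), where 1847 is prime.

Pull out 2: since 1847 ≡ 7 (mod 8), (2/1847) = +1.
Reciprocity: 15 ≡ 3 and 1847 ≡ 3 (mod 4), so (15/1847) = −(1847/15).
Reduce top mod 15: now compute (2/15).
Pull out 2: since 15 ≡ 7 (mod 8), (2/15) = +1.
Reached (1/15) = 1. Collecting the sign flips along the way, the symbol is -1.

-1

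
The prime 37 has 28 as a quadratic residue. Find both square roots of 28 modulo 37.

18, 19

37 ≡ 1 (mod 4), so we find a root by search.
Trying successive values, 18² = 324 ≡ 28 (mod 37). The other root is 37 − 18 = 19.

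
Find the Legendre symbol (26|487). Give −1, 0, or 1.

Euler's criterion: (26/487) ≡ 26^243 (mod 487).
26^2 ≡ 189 (mod 487)
26^4 ≡ 170 (mod 487)
26^8 ≡ 167 (mod 487)
26^16 ≡ 130 (mod 487)
26^32 ≡ 342 (mod 487)
26^64 ≡ 84 (mod 487)
26^128 ≡ 238 (mod 487)
26^243 = 26^(128+64+32+16+2+1) ≡ 486 (mod 487).
Result is 486 ≡ −1, so (26/487) = −1.

-1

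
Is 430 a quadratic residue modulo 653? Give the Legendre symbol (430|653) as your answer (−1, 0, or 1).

-1

Euler's criterion: (430/653) ≡ 430^326 (mod 653).
430^2 ≡ 101 (mod 653)
430^4 ≡ 406 (mod 653)
430^8 ≡ 280 (mod 653)
430^16 ≡ 40 (mod 653)
430^32 ≡ 294 (mod 653)
430^64 ≡ 240 (mod 653)
430^128 ≡ 136 (mod 653)
430^256 ≡ 212 (mod 653)
430^326 = 430^(256+64+4+2) ≡ 652 (mod 653).
Result is 652 ≡ −1, so (430/653) = −1.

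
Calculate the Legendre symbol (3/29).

-1

Reciprocity: 3 ≡ 3 and 29 ≡ 1 (mod 4), so (3/29) = +(29/3).
Reduce top mod 3: now compute (2/3).
Pull out 2: since 3 ≡ 3 (mod 8), (2/3) = -1.
Reached (1/3) = 1. Collecting the sign flips along the way, the symbol is -1.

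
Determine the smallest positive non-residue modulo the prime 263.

(2/263) = +1, so 2 is a residue.
(3/263) = +1, so 3 is a residue.
(4/263) = +1, so 4 is a residue.
(5/263) = −1, so 5 is the smallest positive non-residue mod 263.

5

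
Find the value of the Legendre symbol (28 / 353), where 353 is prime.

-1

Pull out 2^2: since 353 ≡ 1 (mod 8), (2/353) = +1, so (2/353)^2 = +1.
Reciprocity: 7 ≡ 3 and 353 ≡ 1 (mod 4), so (7/353) = +(353/7).
Reduce top mod 7: now compute (3/7).
Reciprocity: 3 ≡ 3 and 7 ≡ 3 (mod 4), so (3/7) = −(7/3).
Reduce top mod 3: now compute (1/3).
Reached (1/3) = 1. Collecting the sign flips along the way, the symbol is -1.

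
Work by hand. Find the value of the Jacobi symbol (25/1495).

0

Reciprocity: 25 ≡ 1 and 1495 ≡ 3 (mod 4), so (25/1495) = +(1495/25).
Reduce top mod 25: now compute (20/25).
Pull out 2^2: since 25 ≡ 1 (mod 8), (2/25) = +1, so (2/25)^2 = +1.
Reciprocity: 5 ≡ 1 and 25 ≡ 1 (mod 4), so (5/25) = +(25/5).
Reduce top mod 5: now compute (0/5).
Top reduces to 0: gcd > 1, so the symbol is 0.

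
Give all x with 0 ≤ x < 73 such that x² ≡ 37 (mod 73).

16, 57

73 ≡ 1 (mod 4), so we find a root by search.
Trying successive values, 16² = 256 ≡ 37 (mod 73). The other root is 73 − 16 = 57.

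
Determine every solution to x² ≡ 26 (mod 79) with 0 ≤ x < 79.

37, 42

Since 79 ≡ 3 (mod 4), a square root of 26 is 26^((79+1)/4) = 26^20 mod 79.
Repeated squaring: 26^2≡44, 26^4≡40, 26^8≡20, 26^16≡5 (mod 79).
26^20 = 26^(16+4) ≡ 42 (mod 79).
Check: 42² = 1764 ≡ 26 (mod 79). The two roots are 37 and 42.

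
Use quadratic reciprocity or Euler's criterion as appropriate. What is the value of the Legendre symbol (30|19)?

First reduce: 30 ≡ 11 (mod 19).
Reciprocity: 11 ≡ 3 and 19 ≡ 3 (mod 4), so (11/19) = −(19/11).
Reduce top mod 11: now compute (8/11).
Pull out 2^3: since 11 ≡ 3 (mod 8), (2/11) = -1, so (2/11)^3 = -1.
Reached (1/11) = 1. Collecting the sign flips along the way, the symbol is +1.

1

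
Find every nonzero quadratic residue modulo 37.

1, 3, 4, 7, 9, 10, 11, 12, 16, 21, 25, 26, 27, 28, 30, 33, 34, 36

Square k = 1,…,18 (k and 37−k give the same square):
1²=1, 2²=4, 3²=9, 4²=16, 5²=25, 6²=36, 7²≡12, 8²≡27, 9²≡7, 10²≡26, 11²≡10, 12²≡33, 13²≡21, 14²≡11, 15²≡3, 16²≡34, 17²≡30, 18²≡28 (mod 37).
So the quadratic residues mod 37 are {1, 3, 4, 7, 9, 10, 11, 12, 16, 21, 25, 26, 27, 28, 30, 33, 34, 36}.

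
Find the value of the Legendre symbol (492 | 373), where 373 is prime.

1

Euler's criterion: (492/373) ≡ 119^186 (mod 373).
119^2 ≡ 360 (mod 373)
119^4 ≡ 169 (mod 373)
119^8 ≡ 213 (mod 373)
119^16 ≡ 236 (mod 373)
119^32 ≡ 119 (mod 373)
119^64 ≡ 360 (mod 373)
119^128 ≡ 169 (mod 373)
119^186 = 119^(128+32+16+8+2) ≡ 1 (mod 373).
Result is 1, so (492/373) = 1.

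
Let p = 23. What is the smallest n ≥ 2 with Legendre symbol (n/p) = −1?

5

(2/23) = +1, so 2 is a residue.
(3/23) = +1, so 3 is a residue.
(4/23) = +1, so 4 is a residue.
(5/23) = −1, so 5 is the smallest positive non-residue mod 23.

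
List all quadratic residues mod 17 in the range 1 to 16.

1, 2, 4, 8, 9, 13, 15, 16

Square k = 1,…,8 (k and 17−k give the same square):
1²=1, 2²=4, 3²=9, 4²=16, 5²≡8, 6²≡2, 7²≡15, 8²≡13 (mod 17).
So the quadratic residues mod 17 are {1, 2, 4, 8, 9, 13, 15, 16}.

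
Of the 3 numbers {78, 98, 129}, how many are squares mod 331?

(78/331) = -1 → non-residue.
(98/331) = -1 → non-residue.
(129/331) = -1 → non-residue.
Total quadratic residues among the 3: 0.

0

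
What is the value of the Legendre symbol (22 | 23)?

Pull out 2: since 23 ≡ 7 (mod 8), (2/23) = +1.
Reciprocity: 11 ≡ 3 and 23 ≡ 3 (mod 4), so (11/23) = −(23/11).
Reduce top mod 11: now compute (1/11).
Reached (1/11) = 1. Collecting the sign flips along the way, the symbol is -1.

-1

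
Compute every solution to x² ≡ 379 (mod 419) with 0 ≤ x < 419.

Since 419 ≡ 3 (mod 4), a square root of 379 is 379^((419+1)/4) = 379^105 mod 419.
Repeated squaring: 379^2≡343, 379^4≡329, 379^8≡139, 379^16≡47, 379^32≡114, 379^64≡7 (mod 419).
379^105 = 379^(64+32+8+1) ≡ 330 (mod 419).
Check: 330² = 108900 ≡ 379 (mod 419). The two roots are 89 and 330.

89, 330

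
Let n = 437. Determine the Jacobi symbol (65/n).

1

Reciprocity: 65 ≡ 1 and 437 ≡ 1 (mod 4), so (65/437) = +(437/65).
Reduce top mod 65: now compute (47/65).
Reciprocity: 47 ≡ 3 and 65 ≡ 1 (mod 4), so (47/65) = +(65/47).
Reduce top mod 47: now compute (18/47).
Pull out 2: since 47 ≡ 7 (mod 8), (2/47) = +1.
Reciprocity: 9 ≡ 1 and 47 ≡ 3 (mod 4), so (9/47) = +(47/9).
Reduce top mod 9: now compute (2/9).
Pull out 2: since 9 ≡ 1 (mod 8), (2/9) = +1.
Reached (1/9) = 1. Collecting the sign flips along the way, the symbol is +1.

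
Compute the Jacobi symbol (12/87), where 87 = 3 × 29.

0

Pull out 2^2: since 87 ≡ 7 (mod 8), (2/87) = +1, so (2/87)^2 = +1.
Reciprocity: 3 ≡ 3 and 87 ≡ 3 (mod 4), so (3/87) = −(87/3).
Reduce top mod 3: now compute (0/3).
Top reduces to 0: gcd > 1, so the symbol is 0.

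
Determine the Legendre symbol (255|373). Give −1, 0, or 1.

-1

Euler's criterion: (255/373) ≡ 255^186 (mod 373).
255^2 ≡ 123 (mod 373)
255^4 ≡ 209 (mod 373)
255^8 ≡ 40 (mod 373)
255^16 ≡ 108 (mod 373)
255^32 ≡ 101 (mod 373)
255^64 ≡ 130 (mod 373)
255^128 ≡ 115 (mod 373)
255^186 = 255^(128+32+16+8+2) ≡ 372 (mod 373).
Result is 372 ≡ −1, so (255/373) = −1.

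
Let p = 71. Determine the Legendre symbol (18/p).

1

Euler's criterion: (18/71) ≡ 18^35 (mod 71).
18^2 ≡ 40 (mod 71)
18^4 ≡ 38 (mod 71)
18^8 ≡ 24 (mod 71)
18^16 ≡ 8 (mod 71)
18^32 ≡ 64 (mod 71)
18^35 = 18^(32+2+1) ≡ 1 (mod 71).
Result is 1, so (18/71) = 1.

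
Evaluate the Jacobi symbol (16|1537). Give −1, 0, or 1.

1

Pull out 2^4: since 1537 ≡ 1 (mod 8), (2/1537) = +1, so (2/1537)^4 = +1.
Reached (1/1537) = 1. Collecting the sign flips along the way, the symbol is +1.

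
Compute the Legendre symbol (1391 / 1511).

-1

Reciprocity: 1391 ≡ 3 and 1511 ≡ 3 (mod 4), so (1391/1511) = −(1511/1391).
Reduce top mod 1391: now compute (120/1391).
Pull out 2^3: since 1391 ≡ 7 (mod 8), (2/1391) = +1, so (2/1391)^3 = +1.
Reciprocity: 15 ≡ 3 and 1391 ≡ 3 (mod 4), so (15/1391) = −(1391/15).
Reduce top mod 15: now compute (11/15).
Reciprocity: 11 ≡ 3 and 15 ≡ 3 (mod 4), so (11/15) = −(15/11).
Reduce top mod 11: now compute (4/11).
Pull out 2^2: since 11 ≡ 3 (mod 8), (2/11) = -1, so (2/11)^2 = +1.
Reached (1/11) = 1. Collecting the sign flips along the way, the symbol is -1.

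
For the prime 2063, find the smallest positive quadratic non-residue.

5

(2/2063) = +1, so 2 is a residue.
(3/2063) = +1, so 3 is a residue.
(4/2063) = +1, so 4 is a residue.
(5/2063) = −1, so 5 is the smallest positive non-residue mod 2063.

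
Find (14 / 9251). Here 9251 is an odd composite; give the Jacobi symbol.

Pull out 2: since 9251 ≡ 3 (mod 8), (2/9251) = -1.
Reciprocity: 7 ≡ 3 and 9251 ≡ 3 (mod 4), so (7/9251) = −(9251/7).
Reduce top mod 7: now compute (4/7).
Pull out 2^2: since 7 ≡ 7 (mod 8), (2/7) = +1, so (2/7)^2 = +1.
Reached (1/7) = 1. Collecting the sign flips along the way, the symbol is +1.

1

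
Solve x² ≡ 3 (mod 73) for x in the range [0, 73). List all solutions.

21, 52

73 ≡ 1 (mod 4), so we find a root by search.
Trying successive values, 21² = 441 ≡ 3 (mod 73). The other root is 73 − 21 = 52.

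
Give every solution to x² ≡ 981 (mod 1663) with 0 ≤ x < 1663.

409, 1254

Since 1663 ≡ 3 (mod 4), a square root of 981 is 981^((1663+1)/4) = 981^416 mod 1663.
Repeated squaring: 981^2≡1147, 981^4≡176, 981^8≡1042, 981^16≡1488, 981^32≡691, 981^64≡200, 981^128≡88, 981^256≡1092 (mod 1663).
981^416 = 981^(256+128+32) ≡ 409 (mod 1663).
Check: 409² = 167281 ≡ 981 (mod 1663). The two roots are 409 and 1254.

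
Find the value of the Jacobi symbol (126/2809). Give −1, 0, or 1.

Pull out 2: since 2809 ≡ 1 (mod 8), (2/2809) = +1.
Reciprocity: 63 ≡ 3 and 2809 ≡ 1 (mod 4), so (63/2809) = +(2809/63).
Reduce top mod 63: now compute (37/63).
Reciprocity: 37 ≡ 1 and 63 ≡ 3 (mod 4), so (37/63) = +(63/37).
Reduce top mod 37: now compute (26/37).
Pull out 2: since 37 ≡ 5 (mod 8), (2/37) = -1.
Reciprocity: 13 ≡ 1 and 37 ≡ 1 (mod 4), so (13/37) = +(37/13).
Reduce top mod 13: now compute (11/13).
Reciprocity: 11 ≡ 3 and 13 ≡ 1 (mod 4), so (11/13) = +(13/11).
Reduce top mod 11: now compute (2/11).
Pull out 2: since 11 ≡ 3 (mod 8), (2/11) = -1.
Reached (1/11) = 1. Collecting the sign flips along the way, the symbol is +1.

1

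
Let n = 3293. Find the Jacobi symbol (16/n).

Pull out 2^4: since 3293 ≡ 5 (mod 8), (2/3293) = -1, so (2/3293)^4 = +1.
Reached (1/3293) = 1. Collecting the sign flips along the way, the symbol is +1.

1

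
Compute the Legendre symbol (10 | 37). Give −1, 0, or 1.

Pull out 2: since 37 ≡ 5 (mod 8), (2/37) = -1.
Reciprocity: 5 ≡ 1 and 37 ≡ 1 (mod 4), so (5/37) = +(37/5).
Reduce top mod 5: now compute (2/5).
Pull out 2: since 5 ≡ 5 (mod 8), (2/5) = -1.
Reached (1/5) = 1. Collecting the sign flips along the way, the symbol is +1.

1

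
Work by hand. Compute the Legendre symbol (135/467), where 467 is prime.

-1

Reciprocity: 135 ≡ 3 and 467 ≡ 3 (mod 4), so (135/467) = −(467/135).
Reduce top mod 135: now compute (62/135).
Pull out 2: since 135 ≡ 7 (mod 8), (2/135) = +1.
Reciprocity: 31 ≡ 3 and 135 ≡ 3 (mod 4), so (31/135) = −(135/31).
Reduce top mod 31: now compute (11/31).
Reciprocity: 11 ≡ 3 and 31 ≡ 3 (mod 4), so (11/31) = −(31/11).
Reduce top mod 11: now compute (9/11).
Reciprocity: 9 ≡ 1 and 11 ≡ 3 (mod 4), so (9/11) = +(11/9).
Reduce top mod 9: now compute (2/9).
Pull out 2: since 9 ≡ 1 (mod 8), (2/9) = +1.
Reached (1/9) = 1. Collecting the sign flips along the way, the symbol is -1.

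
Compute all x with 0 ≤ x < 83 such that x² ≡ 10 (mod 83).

33, 50

Since 83 ≡ 3 (mod 4), a square root of 10 is 10^((83+1)/4) = 10^21 mod 83.
Repeated squaring: 10^2≡17, 10^4≡40, 10^8≡23, 10^16≡31 (mod 83).
10^21 = 10^(16+4+1) ≡ 33 (mod 83).
Check: 33² = 1089 ≡ 10 (mod 83). The two roots are 33 and 50.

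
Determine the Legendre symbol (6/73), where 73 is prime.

1

Pull out 2: since 73 ≡ 1 (mod 8), (2/73) = +1.
Reciprocity: 3 ≡ 3 and 73 ≡ 1 (mod 4), so (3/73) = +(73/3).
Reduce top mod 3: now compute (1/3).
Reached (1/3) = 1. Collecting the sign flips along the way, the symbol is +1.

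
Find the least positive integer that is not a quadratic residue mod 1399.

3

(2/1399) = +1, so 2 is a residue.
(3/1399) = −1, so 3 is the smallest positive non-residue mod 1399.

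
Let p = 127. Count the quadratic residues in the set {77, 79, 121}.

(77/127) = -1 → non-residue.
(79/127) = +1 → QR.
(121/127) = +1 → QR.
Total quadratic residues among the 3: 2.

2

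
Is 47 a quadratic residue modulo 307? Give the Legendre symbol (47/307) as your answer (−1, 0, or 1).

Euler's criterion: (47/307) ≡ 47^153 (mod 307).
47^2 ≡ 60 (mod 307)
47^4 ≡ 223 (mod 307)
47^8 ≡ 302 (mod 307)
47^16 ≡ 25 (mod 307)
47^32 ≡ 11 (mod 307)
47^64 ≡ 121 (mod 307)
47^128 ≡ 212 (mod 307)
47^153 = 47^(128+16+8+1) ≡ 306 (mod 307).
Result is 306 ≡ −1, so (47/307) = −1.

-1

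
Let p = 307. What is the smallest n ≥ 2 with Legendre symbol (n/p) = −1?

2

(2/307) = −1, so 2 is the smallest positive non-residue mod 307.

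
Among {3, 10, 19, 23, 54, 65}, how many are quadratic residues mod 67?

5

(3/67) = -1 → non-residue.
(10/67) = +1 → QR.
(19/67) = +1 → QR.
(23/67) = +1 → QR.
(54/67) = +1 → QR.
(65/67) = +1 → QR.
Total quadratic residues among the 6: 5.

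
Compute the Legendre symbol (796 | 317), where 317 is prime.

-1

Euler's criterion: (796/317) ≡ 162^158 (mod 317).
162^2 ≡ 250 (mod 317)
162^4 ≡ 51 (mod 317)
162^8 ≡ 65 (mod 317)
162^16 ≡ 104 (mod 317)
162^32 ≡ 38 (mod 317)
162^64 ≡ 176 (mod 317)
162^128 ≡ 227 (mod 317)
162^158 = 162^(128+16+8+4+2) ≡ 316 (mod 317).
Result is 316 ≡ −1, so (796/317) = −1.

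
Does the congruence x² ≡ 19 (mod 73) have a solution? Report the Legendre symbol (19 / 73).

1

Euler's criterion: (19/73) ≡ 19^36 (mod 73).
19^2 ≡ 69 (mod 73)
19^4 ≡ 16 (mod 73)
19^8 ≡ 37 (mod 73)
19^16 ≡ 55 (mod 73)
19^32 ≡ 32 (mod 73)
19^36 = 19^(32+4) ≡ 1 (mod 73).
Result is 1, so (19/73) = 1.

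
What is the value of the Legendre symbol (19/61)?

1

Reciprocity: 19 ≡ 3 and 61 ≡ 1 (mod 4), so (19/61) = +(61/19).
Reduce top mod 19: now compute (4/19).
Pull out 2^2: since 19 ≡ 3 (mod 8), (2/19) = -1, so (2/19)^2 = +1.
Reached (1/19) = 1. Collecting the sign flips along the way, the symbol is +1.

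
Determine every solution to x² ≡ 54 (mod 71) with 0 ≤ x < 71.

Since 71 ≡ 3 (mod 4), a square root of 54 is 54^((71+1)/4) = 54^18 mod 71.
Repeated squaring: 54^2≡5, 54^4≡25, 54^8≡57, 54^16≡54 (mod 71).
54^18 = 54^(16+2) ≡ 57 (mod 71).
Check: 57² = 3249 ≡ 54 (mod 71). The two roots are 14 and 57.

14, 57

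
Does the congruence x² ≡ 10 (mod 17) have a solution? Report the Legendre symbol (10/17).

Pull out 2: since 17 ≡ 1 (mod 8), (2/17) = +1.
Reciprocity: 5 ≡ 1 and 17 ≡ 1 (mod 4), so (5/17) = +(17/5).
Reduce top mod 5: now compute (2/5).
Pull out 2: since 5 ≡ 5 (mod 8), (2/5) = -1.
Reached (1/5) = 1. Collecting the sign flips along the way, the symbol is -1.

-1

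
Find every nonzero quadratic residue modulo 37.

1,3,4,7,9,10,11,12,16,21,25,26,27,28,30,33,34,36

Square k = 1,…,18 (k and 37−k give the same square):
1²=1, 2²=4, 3²=9, 4²=16, 5²=25, 6²=36, 7²≡12, 8²≡27, 9²≡7, 10²≡26, 11²≡10, 12²≡33, 13²≡21, 14²≡11, 15²≡3, 16²≡34, 17²≡30, 18²≡28 (mod 37).
So the quadratic residues mod 37 are {1, 3, 4, 7, 9, 10, 11, 12, 16, 21, 25, 26, 27, 28, 30, 33, 34, 36}.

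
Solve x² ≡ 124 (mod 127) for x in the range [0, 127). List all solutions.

Since 127 ≡ 3 (mod 4), a square root of 124 is 124^((127+1)/4) = 124^32 mod 127.
Repeated squaring: 124^2≡9, 124^4≡81, 124^8≡84, 124^16≡71, 124^32≡88 (mod 127).
124^32 = 124^(32) ≡ 88 (mod 127).
Check: 88² = 7744 ≡ 124 (mod 127). The two roots are 39 and 88.

39, 88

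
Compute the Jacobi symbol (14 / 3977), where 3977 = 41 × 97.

1

Pull out 2: since 3977 ≡ 1 (mod 8), (2/3977) = +1.
Reciprocity: 7 ≡ 3 and 3977 ≡ 1 (mod 4), so (7/3977) = +(3977/7).
Reduce top mod 7: now compute (1/7).
Reached (1/7) = 1. Collecting the sign flips along the way, the symbol is +1.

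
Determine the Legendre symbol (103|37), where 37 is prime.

First reduce: 103 ≡ 29 (mod 37).
Reciprocity: 29 ≡ 1 and 37 ≡ 1 (mod 4), so (29/37) = +(37/29).
Reduce top mod 29: now compute (8/29).
Pull out 2^3: since 29 ≡ 5 (mod 8), (2/29) = -1, so (2/29)^3 = -1.
Reached (1/29) = 1. Collecting the sign flips along the way, the symbol is -1.

-1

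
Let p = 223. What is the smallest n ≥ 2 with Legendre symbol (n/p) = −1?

3

(2/223) = +1, so 2 is a residue.
(3/223) = −1, so 3 is the smallest positive non-residue mod 223.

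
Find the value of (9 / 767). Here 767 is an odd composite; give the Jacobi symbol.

1

Reciprocity: 9 ≡ 1 and 767 ≡ 3 (mod 4), so (9/767) = +(767/9).
Reduce top mod 9: now compute (2/9).
Pull out 2: since 9 ≡ 1 (mod 8), (2/9) = +1.
Reached (1/9) = 1. Collecting the sign flips along the way, the symbol is +1.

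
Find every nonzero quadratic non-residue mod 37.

Square k = 1,…,18 (k and 37−k give the same square):
1²=1, 2²=4, 3²=9, 4²=16, 5²=25, 6²=36, 7²≡12, 8²≡27, 9²≡7, 10²≡26, 11²≡10, 12²≡33, 13²≡21, 14²≡11, 15²≡3, 16²≡34, 17²≡30, 18²≡28 (mod 37).
The residues are {1, 3, 4, 7, 9, 10, 11, 12, 16, 21, 25, 26, 27, 28, 30, 33, 34, 36}; the non-residues are the remaining 18 nonzero classes.

2,5,6,8,13,14,15,17,18,19,20,22,23,24,29,31,32,35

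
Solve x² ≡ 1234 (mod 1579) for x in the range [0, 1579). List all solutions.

581, 998

Since 1579 ≡ 3 (mod 4), a square root of 1234 is 1234^((1579+1)/4) = 1234^395 mod 1579.
Repeated squaring: 1234^2≡600, 1234^4≡1567, 1234^8≡144, 1234^16≡209, 1234^32≡1048, 1234^64≡899, 1234^128≡1332, 1234^256≡1007 (mod 1579).
1234^395 = 1234^(256+128+8+2+1) ≡ 998 (mod 1579).
Check: 998² = 996004 ≡ 1234 (mod 1579). The two roots are 581 and 998.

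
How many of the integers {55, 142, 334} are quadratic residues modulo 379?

1

(55/379) = -1 → non-residue.
(142/379) = +1 → QR.
(334/379) = -1 → non-residue.
Total quadratic residues among the 3: 1.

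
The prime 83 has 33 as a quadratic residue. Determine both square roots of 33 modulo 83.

38, 45

Since 83 ≡ 3 (mod 4), a square root of 33 is 33^((83+1)/4) = 33^21 mod 83.
Repeated squaring: 33^2≡10, 33^4≡17, 33^8≡40, 33^16≡23 (mod 83).
33^21 = 33^(16+4+1) ≡ 38 (mod 83).
Check: 38² = 1444 ≡ 33 (mod 83). The two roots are 38 and 45.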